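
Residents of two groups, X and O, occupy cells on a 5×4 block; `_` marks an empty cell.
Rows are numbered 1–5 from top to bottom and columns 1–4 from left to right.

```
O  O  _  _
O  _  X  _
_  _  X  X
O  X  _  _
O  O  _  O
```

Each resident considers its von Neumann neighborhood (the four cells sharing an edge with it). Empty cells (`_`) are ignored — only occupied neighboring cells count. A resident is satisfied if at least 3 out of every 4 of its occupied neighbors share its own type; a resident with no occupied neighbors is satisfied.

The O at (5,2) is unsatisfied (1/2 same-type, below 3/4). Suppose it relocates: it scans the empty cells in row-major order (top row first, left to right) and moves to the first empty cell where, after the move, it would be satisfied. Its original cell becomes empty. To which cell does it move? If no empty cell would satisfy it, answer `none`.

(1,4)

Vacating (5,2). Empty cells in order:
  (1,3): 1/2 same-type → still unsatisfied.
  (1,4): 0/0 same-type → satisfied — stop here.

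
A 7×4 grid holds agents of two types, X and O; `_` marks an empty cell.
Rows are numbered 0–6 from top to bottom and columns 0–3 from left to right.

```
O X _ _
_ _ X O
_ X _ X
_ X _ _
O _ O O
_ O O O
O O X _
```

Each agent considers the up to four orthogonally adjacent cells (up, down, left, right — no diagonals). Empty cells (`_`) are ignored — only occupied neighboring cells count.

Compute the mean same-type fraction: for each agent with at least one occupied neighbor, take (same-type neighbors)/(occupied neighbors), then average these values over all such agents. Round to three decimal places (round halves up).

0.561

(0,0)O 0/1
(0,1)X 0/1
(1,2)X 0/1
(1,3)O 0/2
(2,1)X 1/1
(2,3)X 0/1
(3,1)X 1/1
(4,0)O — no occupied neighbors
(4,2)O 2/2
(4,3)O 2/2
(5,1)O 2/2
(5,2)O 3/4
(5,3)O 2/2
(6,0)O 1/1
(6,1)O 2/3
(6,2)X 0/2
Sum over 15 agents: 0/1 + 0/1 + 0/1 + 0/2 + 1/1 + 0/1 + 1/1 + 2/2 + 2/2 + 2/2 + 3/4 + 2/2 + 1/1 + 2/3 + 0/2 = 101/12; mean = 101/12 ÷ 15 = 101/180 = 0.561111… → 0.561.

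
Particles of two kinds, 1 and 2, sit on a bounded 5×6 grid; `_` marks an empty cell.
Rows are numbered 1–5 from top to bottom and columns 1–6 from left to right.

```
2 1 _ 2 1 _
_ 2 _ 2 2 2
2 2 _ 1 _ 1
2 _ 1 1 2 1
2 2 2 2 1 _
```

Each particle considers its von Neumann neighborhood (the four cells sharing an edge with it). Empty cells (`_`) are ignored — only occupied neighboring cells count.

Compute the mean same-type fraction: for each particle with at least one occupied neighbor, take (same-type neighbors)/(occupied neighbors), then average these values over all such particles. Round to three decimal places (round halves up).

(1,1)2 0/1
(1,2)1 0/2
(1,4)2 1/2
(1,5)1 0/2
(2,2)2 1/2
(2,4)2 2/3
(2,5)2 2/3
(2,6)2 1/2
(3,1)2 2/2
(3,2)2 2/2
(3,4)1 1/2
(3,6)1 1/2
(4,1)2 2/2
(4,3)1 1/2
(4,4)1 2/4
(4,5)2 0/3
(4,6)1 1/2
(5,1)2 2/2
(5,2)2 2/2
(5,3)2 2/3
(5,4)2 1/3
(5,5)1 0/2
Sum over 22 particles: 0/1 + 0/2 + 1/2 + 0/2 + 1/2 + 2/3 + 2/3 + 1/2 + 2/2 + 2/2 + 1/2 + 1/2 + 2/2 + 1/2 + 2/4 + 0/3 + 1/2 + 2/2 + 2/2 + 2/3 + 1/3 + 0/2 = 34/3; mean = 34/3 ÷ 22 = 17/33 = 0.515151… → 0.515.

0.515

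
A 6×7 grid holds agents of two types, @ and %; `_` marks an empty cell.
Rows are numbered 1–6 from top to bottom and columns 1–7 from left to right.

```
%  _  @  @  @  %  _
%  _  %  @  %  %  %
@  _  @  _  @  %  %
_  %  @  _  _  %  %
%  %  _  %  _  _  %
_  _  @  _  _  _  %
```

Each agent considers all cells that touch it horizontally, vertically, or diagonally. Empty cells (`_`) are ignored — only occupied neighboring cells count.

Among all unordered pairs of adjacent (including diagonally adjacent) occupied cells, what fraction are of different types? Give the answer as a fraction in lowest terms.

Scan each occupied cell's neighbors to the right and below (and the two forward diagonals) so each pair is counted once.
From row 1: 6 unlike of 15 pairs (running 6/15).
From row 2: 6 unlike of 15 pairs (running 12/30).
From row 3: 4 unlike of 10 pairs (running 16/40).
From row 4: 3 unlike of 8 pairs (running 19/48).
From row 5: 2 unlike of 4 pairs (running 21/52).
Total adjacent occupied pairs: 52; unlike-type pairs: 21.
21/52 is already in lowest terms.

21/52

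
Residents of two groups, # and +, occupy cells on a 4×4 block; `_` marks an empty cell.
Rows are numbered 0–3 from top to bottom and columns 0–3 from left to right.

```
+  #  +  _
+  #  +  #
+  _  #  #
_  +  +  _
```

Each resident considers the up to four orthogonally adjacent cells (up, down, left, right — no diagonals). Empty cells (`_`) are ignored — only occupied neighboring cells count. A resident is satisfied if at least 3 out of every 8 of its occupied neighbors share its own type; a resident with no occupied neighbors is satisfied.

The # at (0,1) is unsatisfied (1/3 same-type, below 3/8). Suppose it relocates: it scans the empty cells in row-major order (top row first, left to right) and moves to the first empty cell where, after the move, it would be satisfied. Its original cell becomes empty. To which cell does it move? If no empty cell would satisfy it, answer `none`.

(0,3)

Vacating (0,1). Empty cells in order:
  (0,3): 1/2 same-type → satisfied — stop here.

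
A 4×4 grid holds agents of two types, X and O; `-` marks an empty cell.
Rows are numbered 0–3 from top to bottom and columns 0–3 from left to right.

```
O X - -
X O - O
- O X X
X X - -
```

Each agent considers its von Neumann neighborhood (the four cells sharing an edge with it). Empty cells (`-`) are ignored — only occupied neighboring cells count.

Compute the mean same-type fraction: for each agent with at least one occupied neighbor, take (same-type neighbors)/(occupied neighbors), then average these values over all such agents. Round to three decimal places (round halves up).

0.317

(0,0)O 0/2
(0,1)X 0/2
(1,0)X 0/2
(1,1)O 1/3
(1,3)O 0/1
(2,1)O 1/3
(2,2)X 1/2
(2,3)X 1/2
(3,0)X 1/1
(3,1)X 1/2
Sum over 10 agents: 0/2 + 0/2 + 0/2 + 1/3 + 0/1 + 1/3 + 1/2 + 1/2 + 1/1 + 1/2 = 19/6; mean = 19/6 ÷ 10 = 19/60 = 0.316666… → 0.317.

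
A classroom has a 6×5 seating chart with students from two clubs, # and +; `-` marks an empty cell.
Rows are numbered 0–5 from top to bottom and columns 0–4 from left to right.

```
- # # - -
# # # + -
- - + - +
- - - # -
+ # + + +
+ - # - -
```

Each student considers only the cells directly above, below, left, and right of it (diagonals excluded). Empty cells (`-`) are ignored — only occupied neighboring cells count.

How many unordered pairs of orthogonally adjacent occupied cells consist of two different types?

6

Scan each occupied cell's neighbors to the right and below so each pair is counted once.
Row 0: #(0,1)–#(0,2)= #(0,1)–#(1,1)= #(0,2)–#(1,2)=  → 0/3 unlike.
Row 1: #(1,0)–#(1,1)= #(1,1)–#(1,2)= #(1,2)–+(1,3)≠ #(1,2)–+(2,2)≠  → 2/4 unlike.
Row 3: #(3,3)–+(4,3)≠  → 1/1 unlike.
Row 4: +(4,0)–#(4,1)≠ +(4,0)–+(5,0)= #(4,1)–+(4,2)≠ +(4,2)–+(4,3)= +(4,2)–#(5,2)≠ +(4,3)–+(4,4)=  → 3/6 unlike.
Total adjacent occupied pairs: 14; unlike-type pairs: 6.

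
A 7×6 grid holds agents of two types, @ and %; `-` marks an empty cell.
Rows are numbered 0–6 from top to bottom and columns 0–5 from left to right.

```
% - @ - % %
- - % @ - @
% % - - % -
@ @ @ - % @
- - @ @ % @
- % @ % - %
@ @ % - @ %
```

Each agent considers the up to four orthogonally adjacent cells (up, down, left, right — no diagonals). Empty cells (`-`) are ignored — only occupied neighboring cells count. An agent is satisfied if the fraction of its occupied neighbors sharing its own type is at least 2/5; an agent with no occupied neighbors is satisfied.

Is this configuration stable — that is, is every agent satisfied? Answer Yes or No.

(0,0)% 0/0 ok
(0,2)@ 0/1 unhappy
(0,4)% 1/1 ok
(0,5)% 1/2 ok
(1,2)% 0/2 unhappy
(1,3)@ 0/1 unhappy
(1,5)@ 0/1 unhappy
(2,0)% 1/2 ok
(2,1)% 1/2 ok
(2,4)% 1/1 ok
(3,0)@ 1/2 ok
(3,1)@ 2/3 ok
(3,2)@ 2/2 ok
(3,4)% 2/3 ok
(3,5)@ 1/2 ok
(4,2)@ 3/3 ok
(4,3)@ 1/3 unhappy
(4,4)% 1/3 unhappy
(4,5)@ 1/3 unhappy
(5,1)% 0/2 unhappy
(5,2)@ 1/4 unhappy
(5,3)% 0/2 unhappy
(5,5)% 1/2 ok
(6,0)@ 1/1 ok
(6,1)@ 1/3 unhappy
(6,2)% 0/2 unhappy
(6,4)@ 0/1 unhappy
(6,5)% 1/2 ok
For instance (0,2) has only 0/1 same-type neighbors, below 2/5.

No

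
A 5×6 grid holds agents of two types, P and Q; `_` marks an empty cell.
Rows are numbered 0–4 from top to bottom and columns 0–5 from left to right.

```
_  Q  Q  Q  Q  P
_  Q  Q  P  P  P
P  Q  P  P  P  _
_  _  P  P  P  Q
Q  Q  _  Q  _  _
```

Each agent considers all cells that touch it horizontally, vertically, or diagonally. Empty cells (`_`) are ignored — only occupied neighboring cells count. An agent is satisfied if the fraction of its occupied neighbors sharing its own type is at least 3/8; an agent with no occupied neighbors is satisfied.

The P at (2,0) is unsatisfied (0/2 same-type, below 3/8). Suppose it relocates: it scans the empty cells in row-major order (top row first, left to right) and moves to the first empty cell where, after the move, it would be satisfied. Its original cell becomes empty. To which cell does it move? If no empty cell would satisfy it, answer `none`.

(2,5)

Vacating (2,0). Empty cells in order:
  (0,0): 0/2 same-type → still unsatisfied.
  (1,0): 0/3 same-type → still unsatisfied.
  (2,5): 4/5 same-type → satisfied — stop here.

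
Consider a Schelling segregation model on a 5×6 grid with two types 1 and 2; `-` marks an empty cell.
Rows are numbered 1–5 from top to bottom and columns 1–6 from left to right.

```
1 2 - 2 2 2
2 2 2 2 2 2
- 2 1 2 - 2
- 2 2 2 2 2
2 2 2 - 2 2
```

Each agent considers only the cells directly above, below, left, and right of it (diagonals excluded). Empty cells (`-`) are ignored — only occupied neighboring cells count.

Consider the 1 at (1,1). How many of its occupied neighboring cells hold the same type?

0

Occupied neighbors of (1,1): (2,1)=2, (1,2)=2.
Same type (1): 0 of 2.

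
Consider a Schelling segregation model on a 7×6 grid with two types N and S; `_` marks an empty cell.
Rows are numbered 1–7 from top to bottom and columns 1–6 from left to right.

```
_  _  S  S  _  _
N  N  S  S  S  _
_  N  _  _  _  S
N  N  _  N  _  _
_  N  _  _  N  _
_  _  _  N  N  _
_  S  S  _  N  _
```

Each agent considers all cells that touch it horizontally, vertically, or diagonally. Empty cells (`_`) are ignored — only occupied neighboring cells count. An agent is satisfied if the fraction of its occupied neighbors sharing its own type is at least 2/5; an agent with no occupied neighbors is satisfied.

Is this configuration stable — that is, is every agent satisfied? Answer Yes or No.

(1,3)S 3/4 ok
(1,4)S 4/4 ok
(2,1)N 2/2 ok
(2,2)N 2/4 ok
(2,3)S 3/5 ok
(2,4)S 4/4 ok
(2,5)S 3/3 ok
(3,2)N 4/5 ok
(3,6)S 1/1 ok
(4,1)N 3/3 ok
(4,2)N 3/3 ok
(4,4)N 1/1 ok
(5,2)N 2/2 ok
(5,5)N 3/3 ok
(6,4)N 3/4 ok
(6,5)N 3/3 ok
(7,2)S 1/1 ok
(7,3)S 1/2 ok
(7,5)N 2/2 ok
All meet the threshold, so the configuration is stable.

Yes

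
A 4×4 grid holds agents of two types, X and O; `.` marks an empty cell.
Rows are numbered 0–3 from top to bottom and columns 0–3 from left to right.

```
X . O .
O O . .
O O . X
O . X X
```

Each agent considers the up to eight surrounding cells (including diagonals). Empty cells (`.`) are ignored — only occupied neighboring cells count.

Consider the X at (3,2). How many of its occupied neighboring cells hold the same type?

Occupied neighbors of (3,2): (2,1)=O, (2,3)=X, (3,3)=X.
Same type (X): 2 of 3.

2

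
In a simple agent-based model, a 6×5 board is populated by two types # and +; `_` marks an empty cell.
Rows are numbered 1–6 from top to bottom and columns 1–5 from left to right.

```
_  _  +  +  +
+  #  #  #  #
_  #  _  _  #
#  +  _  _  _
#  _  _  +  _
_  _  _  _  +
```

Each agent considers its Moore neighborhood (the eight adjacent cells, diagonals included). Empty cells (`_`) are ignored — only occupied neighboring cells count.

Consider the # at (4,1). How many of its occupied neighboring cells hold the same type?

Occupied neighbors of (4,1): (3,2)=#, (4,2)=+, (5,1)=#.
Same type (#): 2 of 3.

2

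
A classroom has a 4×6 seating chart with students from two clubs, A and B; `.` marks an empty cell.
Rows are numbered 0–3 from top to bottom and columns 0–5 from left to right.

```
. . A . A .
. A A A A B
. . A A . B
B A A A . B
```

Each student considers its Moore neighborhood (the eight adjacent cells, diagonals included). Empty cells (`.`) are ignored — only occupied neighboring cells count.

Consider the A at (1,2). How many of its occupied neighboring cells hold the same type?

Occupied neighbors of (1,2): (0,2)=A, (1,1)=A, (1,3)=A, (2,2)=A, (2,3)=A.
Same type (A): 5 of 5.

5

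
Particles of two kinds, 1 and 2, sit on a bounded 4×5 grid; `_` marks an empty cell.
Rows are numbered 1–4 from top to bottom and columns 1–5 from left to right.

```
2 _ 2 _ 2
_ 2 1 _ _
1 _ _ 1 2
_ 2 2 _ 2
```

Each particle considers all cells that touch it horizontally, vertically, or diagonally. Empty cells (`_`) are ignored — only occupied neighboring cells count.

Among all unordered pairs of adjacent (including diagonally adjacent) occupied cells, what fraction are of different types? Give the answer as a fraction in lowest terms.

Scan each occupied cell's neighbors to the right and below (and the two forward diagonals) so each pair is counted once.
From row 1: 1 unlike of 3 pairs (running 1/3).
From row 2: 2 unlike of 3 pairs (running 3/6).
From row 3: 4 unlike of 5 pairs (running 7/11).
From row 4: 0 unlike of 1 pairs (running 7/12).
Total adjacent occupied pairs: 12; unlike-type pairs: 7.
7/12 is already in lowest terms.

7/12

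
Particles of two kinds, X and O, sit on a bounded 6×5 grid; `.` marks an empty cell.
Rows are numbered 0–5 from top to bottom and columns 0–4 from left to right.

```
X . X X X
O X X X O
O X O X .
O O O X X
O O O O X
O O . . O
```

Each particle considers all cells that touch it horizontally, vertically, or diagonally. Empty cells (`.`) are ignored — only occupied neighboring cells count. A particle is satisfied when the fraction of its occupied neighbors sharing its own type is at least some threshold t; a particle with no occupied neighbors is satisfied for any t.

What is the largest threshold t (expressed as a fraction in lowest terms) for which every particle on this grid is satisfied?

0/1

(0,0)X 1/2
(0,2)X 4/4
(0,3)X 4/5
(0,4)X 2/3
(1,0)O 1/4
(1,1)X 4/7
(1,2)X 6/7
(1,3)X 5/7
(1,4)O 0/4
(2,0)O 3/5
(2,1)X 2/8
(2,2)O 2/8
(2,3)X 4/7
(3,0)O 4/5
(3,1)O 7/8
(3,2)O 5/8
(3,3)X 3/7
(3,4)X 3/4
(4,0)O 5/5
(4,1)O 7/7
(4,2)O 5/6
(4,3)O 3/6
(4,4)X 2/4
(5,0)O 3/3
(5,1)O 4/4
(5,4)O 1/2
The smallest same-type fraction is 0/4 at (1,4), which reduces to 0/1. Any threshold above that leaves this particle unsatisfied.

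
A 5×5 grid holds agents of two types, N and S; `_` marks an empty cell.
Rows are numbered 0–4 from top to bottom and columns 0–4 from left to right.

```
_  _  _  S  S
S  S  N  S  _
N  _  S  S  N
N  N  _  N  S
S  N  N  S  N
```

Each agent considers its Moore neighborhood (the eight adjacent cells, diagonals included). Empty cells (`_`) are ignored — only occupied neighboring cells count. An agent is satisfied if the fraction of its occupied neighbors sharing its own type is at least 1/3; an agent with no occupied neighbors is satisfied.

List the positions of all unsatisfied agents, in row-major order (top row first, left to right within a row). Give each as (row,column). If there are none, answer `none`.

(0,3)S 2/3 ok
(0,4)S 2/2 ok
(1,0)S 1/2 ok
(1,1)S 2/4 ok
(1,2)N 0/5 unhappy
(1,3)S 4/6 ok
(2,0)N 2/4 ok
(2,2)S 3/6 ok
(2,3)S 3/6 ok
(2,4)N 1/4 unhappy
(3,0)N 3/4 ok
(3,1)N 4/6 ok
(3,3)N 3/7 ok
(3,4)S 2/5 ok
(4,0)S 0/3 unhappy
(4,1)N 3/4 ok
(4,2)N 3/4 ok
(4,3)S 1/4 unhappy
(4,4)N 1/3 ok

(1,2), (2,4), (4,0), (4,3)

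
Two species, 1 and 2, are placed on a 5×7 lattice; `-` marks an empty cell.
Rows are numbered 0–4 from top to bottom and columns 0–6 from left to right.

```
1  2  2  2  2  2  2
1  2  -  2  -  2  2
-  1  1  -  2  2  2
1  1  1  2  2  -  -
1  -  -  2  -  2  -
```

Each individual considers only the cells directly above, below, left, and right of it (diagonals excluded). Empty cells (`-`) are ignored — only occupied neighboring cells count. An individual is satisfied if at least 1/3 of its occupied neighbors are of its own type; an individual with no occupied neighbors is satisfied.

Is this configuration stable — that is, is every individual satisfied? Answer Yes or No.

Yes

Row 0: (0,0)1 1/2 ok · (0,1)2 2/3 ok · (0,2)2 2/2 ok · (0,3)2 3/3 ok · (0,4)2 2/2 ok · (0,5)2 3/3 ok · (0,6)2 2/2 ok
Row 1: (1,0)1 1/2 ok · (1,1)2 1/3 ok · (1,3)2 1/1 ok · (1,5)2 3/3 ok · (1,6)2 3/3 ok
Row 2: (2,1)1 2/3 ok · (2,2)1 2/2 ok · (2,4)2 2/2 ok · (2,5)2 3/3 ok · (2,6)2 2/2 ok
Row 3: (3,0)1 2/2 ok · (3,1)1 3/3 ok · (3,2)1 2/3 ok · (3,3)2 2/3 ok · (3,4)2 2/2 ok
Row 4: (4,0)1 1/1 ok · (4,3)2 1/1 ok · (4,5)2 0/0 ok
All meet the threshold, so the configuration is stable.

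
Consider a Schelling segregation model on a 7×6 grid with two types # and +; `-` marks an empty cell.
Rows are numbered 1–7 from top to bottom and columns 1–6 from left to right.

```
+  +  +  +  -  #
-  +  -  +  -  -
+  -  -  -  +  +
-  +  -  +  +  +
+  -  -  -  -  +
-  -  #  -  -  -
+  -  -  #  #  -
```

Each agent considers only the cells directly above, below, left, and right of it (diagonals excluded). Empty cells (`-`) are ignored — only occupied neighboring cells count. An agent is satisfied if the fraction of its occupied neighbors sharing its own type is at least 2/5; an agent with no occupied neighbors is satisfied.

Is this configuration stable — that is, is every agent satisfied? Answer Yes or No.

Yes

Row 1: (1,1)+ 1/1 ok · (1,2)+ 3/3 ok · (1,3)+ 2/2 ok · (1,4)+ 2/2 ok · (1,6)# 0/0 ok
Row 2: (2,2)+ 1/1 ok · (2,4)+ 1/1 ok
Row 3: (3,1)+ 0/0 ok · (3,5)+ 2/2 ok · (3,6)+ 2/2 ok
Row 4: (4,2)+ 0/0 ok · (4,4)+ 1/1 ok · (4,5)+ 3/3 ok · (4,6)+ 3/3 ok
Row 5: (5,1)+ 0/0 ok · (5,6)+ 1/1 ok
Row 6: (6,3)# 0/0 ok
Row 7: (7,1)+ 0/0 ok · (7,4)# 1/1 ok · (7,5)# 1/1 ok
All meet the threshold, so the configuration is stable.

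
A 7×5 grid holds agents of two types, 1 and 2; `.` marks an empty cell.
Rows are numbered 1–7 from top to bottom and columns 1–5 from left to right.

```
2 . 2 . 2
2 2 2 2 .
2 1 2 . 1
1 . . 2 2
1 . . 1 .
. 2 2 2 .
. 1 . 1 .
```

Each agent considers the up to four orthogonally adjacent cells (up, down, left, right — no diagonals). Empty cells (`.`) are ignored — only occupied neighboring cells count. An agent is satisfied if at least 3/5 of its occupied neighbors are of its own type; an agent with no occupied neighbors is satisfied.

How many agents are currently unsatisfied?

(1,1)2 1/1 ✓
(1,3)2 1/1 ✓
(1,5)2 0/0 ✓
(2,1)2 3/3 ✓
(2,2)2 2/3 ✓
(2,3)2 4/4 ✓
(2,4)2 1/1 ✓
(3,1)2 1/3 ✗
(3,2)1 0/3 ✗
(3,3)2 1/2 ✗
(3,5)1 0/1 ✗
(4,1)1 1/2 ✗
(4,4)2 1/2 ✗
(4,5)2 1/2 ✗
(5,1)1 1/1 ✓
(5,4)1 0/2 ✗
(6,2)2 1/2 ✗
(6,3)2 2/2 ✓
(6,4)2 1/3 ✗
(7,2)1 0/1 ✗
(7,4)1 0/1 ✗
Unsatisfied: (3,1), (3,2), (3,3), (3,5), (4,1), (4,4), (4,5), (5,4), (6,2), (6,4), (7,2), (7,4) — 12 in total.

12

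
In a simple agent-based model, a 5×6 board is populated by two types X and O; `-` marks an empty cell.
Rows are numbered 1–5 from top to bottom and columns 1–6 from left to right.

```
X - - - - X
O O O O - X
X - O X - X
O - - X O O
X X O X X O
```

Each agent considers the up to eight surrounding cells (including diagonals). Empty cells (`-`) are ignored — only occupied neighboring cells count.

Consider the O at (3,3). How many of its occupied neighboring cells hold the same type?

3

Occupied neighbors of (3,3): (2,2)=O, (2,3)=O, (2,4)=O, (3,4)=X, (4,4)=X.
Same type (O): 3 of 5.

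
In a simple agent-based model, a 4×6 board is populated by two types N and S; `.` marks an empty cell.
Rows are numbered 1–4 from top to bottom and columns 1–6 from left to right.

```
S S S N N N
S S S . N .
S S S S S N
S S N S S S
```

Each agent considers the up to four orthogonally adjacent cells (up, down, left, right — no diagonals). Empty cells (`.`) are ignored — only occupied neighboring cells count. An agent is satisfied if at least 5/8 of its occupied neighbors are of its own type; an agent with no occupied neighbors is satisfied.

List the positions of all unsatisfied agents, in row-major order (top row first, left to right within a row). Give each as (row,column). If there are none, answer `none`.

(1,1)S 2/2 ✓
(1,2)S 3/3 ✓
(1,3)S 2/3 ✓
(1,4)N 1/2 ✗
(1,5)N 3/3 ✓
(1,6)N 1/1 ✓
(2,1)S 3/3 ✓
(2,2)S 4/4 ✓
(2,3)S 3/3 ✓
(2,5)N 1/2 ✗
(3,1)S 3/3 ✓
(3,2)S 4/4 ✓
(3,3)S 3/4 ✓
(3,4)S 3/3 ✓
(3,5)S 2/4 ✗
(3,6)N 0/2 ✗
(4,1)S 2/2 ✓
(4,2)S 2/3 ✓
(4,3)N 0/3 ✗
(4,4)S 2/3 ✓
(4,5)S 3/3 ✓
(4,6)S 1/2 ✗

(1,4), (2,5), (3,5), (3,6), (4,3), (4,6)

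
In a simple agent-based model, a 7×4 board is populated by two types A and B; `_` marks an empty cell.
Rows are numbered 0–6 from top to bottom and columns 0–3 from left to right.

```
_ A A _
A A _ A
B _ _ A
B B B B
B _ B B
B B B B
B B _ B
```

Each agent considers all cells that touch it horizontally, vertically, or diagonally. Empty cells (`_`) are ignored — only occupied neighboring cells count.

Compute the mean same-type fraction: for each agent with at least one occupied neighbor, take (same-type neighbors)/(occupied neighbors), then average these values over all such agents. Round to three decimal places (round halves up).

(0,1)A 3/3
(0,2)A 3/3
(1,0)A 2/3
(1,1)A 3/4
(1,3)A 2/2
(2,0)B 2/4
(2,3)A 1/3
(3,0)B 3/3
(3,1)B 5/5
(3,2)B 4/5
(3,3)B 3/4
(4,0)B 4/4
(4,2)B 7/7
(4,3)B 5/5
(5,0)B 4/4
(5,1)B 6/6
(5,2)B 6/6
(5,3)B 4/4
(6,0)B 3/3
(6,1)B 4/4
(6,3)B 2/2
Sum over 21 agents: 3/3 + 3/3 + 2/3 + 3/4 + 2/2 + 2/4 + 1/3 + 3/3 + 5/5 + 4/5 + 3/4 + 4/4 + 7/7 + 5/5 + 4/4 + 6/6 + 6/6 + 4/4 + 3/3 + 4/4 + 2/2 = 94/5; mean = 94/5 ÷ 21 = 94/105 = 0.895238… → 0.895.

0.895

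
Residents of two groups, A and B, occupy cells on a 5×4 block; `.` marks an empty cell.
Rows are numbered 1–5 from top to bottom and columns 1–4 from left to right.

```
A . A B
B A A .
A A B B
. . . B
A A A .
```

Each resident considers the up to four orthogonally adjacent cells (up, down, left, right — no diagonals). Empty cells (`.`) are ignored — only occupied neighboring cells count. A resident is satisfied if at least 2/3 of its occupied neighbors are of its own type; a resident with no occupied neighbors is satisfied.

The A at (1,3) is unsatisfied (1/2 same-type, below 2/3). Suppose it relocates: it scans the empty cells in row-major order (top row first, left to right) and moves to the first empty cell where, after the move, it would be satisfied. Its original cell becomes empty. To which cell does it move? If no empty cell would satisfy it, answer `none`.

(1,2)

Vacating (1,3). Empty cells in order:
  (1,2): 2/2 same-type → satisfied — stop here.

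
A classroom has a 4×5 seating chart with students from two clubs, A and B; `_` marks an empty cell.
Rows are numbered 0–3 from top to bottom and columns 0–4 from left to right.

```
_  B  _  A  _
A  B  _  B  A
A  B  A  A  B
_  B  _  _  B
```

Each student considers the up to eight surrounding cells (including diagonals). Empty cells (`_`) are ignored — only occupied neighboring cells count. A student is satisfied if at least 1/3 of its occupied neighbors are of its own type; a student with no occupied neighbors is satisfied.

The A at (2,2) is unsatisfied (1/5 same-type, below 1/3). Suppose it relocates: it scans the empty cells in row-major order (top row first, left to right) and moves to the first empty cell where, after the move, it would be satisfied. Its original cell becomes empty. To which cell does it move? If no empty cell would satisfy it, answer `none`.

(0,0)

Vacating (2,2). Empty cells in order:
  (0,0): 1/3 same-type → satisfied — stop here.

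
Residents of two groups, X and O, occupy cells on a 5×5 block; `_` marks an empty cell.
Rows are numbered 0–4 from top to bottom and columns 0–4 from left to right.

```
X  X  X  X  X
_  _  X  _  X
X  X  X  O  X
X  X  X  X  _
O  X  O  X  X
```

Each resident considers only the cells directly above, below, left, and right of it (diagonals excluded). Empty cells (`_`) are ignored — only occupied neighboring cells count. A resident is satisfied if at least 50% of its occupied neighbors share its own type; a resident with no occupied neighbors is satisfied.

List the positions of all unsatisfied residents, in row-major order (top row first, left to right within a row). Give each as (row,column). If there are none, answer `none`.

(2,3), (4,0), (4,1), (4,2)

(0,0)X 1/1 ✓
(0,1)X 2/2 ✓
(0,2)X 3/3 ✓
(0,3)X 2/2 ✓
(0,4)X 2/2 ✓
(1,2)X 2/2 ✓
(1,4)X 2/2 ✓
(2,0)X 2/2 ✓
(2,1)X 3/3 ✓
(2,2)X 3/4 ✓
(2,3)O 0/3 ✗
(2,4)X 1/2 ✓
(3,0)X 2/3 ✓
(3,1)X 4/4 ✓
(3,2)X 3/4 ✓
(3,3)X 2/3 ✓
(4,0)O 0/2 ✗
(4,1)X 1/3 ✗
(4,2)O 0/3 ✗
(4,3)X 2/3 ✓
(4,4)X 1/1 ✓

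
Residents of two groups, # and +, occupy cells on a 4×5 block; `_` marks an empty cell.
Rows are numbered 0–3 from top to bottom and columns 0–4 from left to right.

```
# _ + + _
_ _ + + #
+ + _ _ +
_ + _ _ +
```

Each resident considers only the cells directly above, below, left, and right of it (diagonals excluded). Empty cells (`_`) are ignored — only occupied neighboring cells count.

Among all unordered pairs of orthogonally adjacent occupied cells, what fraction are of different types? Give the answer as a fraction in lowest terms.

2/9

Scan each occupied cell's neighbors to the right and below so each pair is counted once.
From row 0: 0 unlike of 3 pairs (running 0/3).
From row 1: 2 unlike of 3 pairs (running 2/6).
From row 2: 0 unlike of 3 pairs (running 2/9).
Total adjacent occupied pairs: 9; unlike-type pairs: 2.
2/9 is already in lowest terms.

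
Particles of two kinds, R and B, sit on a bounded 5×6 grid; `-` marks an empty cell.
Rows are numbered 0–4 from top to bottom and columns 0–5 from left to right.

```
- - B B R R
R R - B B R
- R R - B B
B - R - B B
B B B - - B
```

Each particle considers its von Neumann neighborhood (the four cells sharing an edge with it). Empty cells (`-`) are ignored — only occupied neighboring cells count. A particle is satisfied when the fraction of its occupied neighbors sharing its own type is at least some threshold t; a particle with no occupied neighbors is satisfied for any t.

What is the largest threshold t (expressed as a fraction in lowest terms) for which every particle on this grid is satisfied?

Row 0: (0,2)B 1/1 · (0,3)B 2/3 · (0,4)R 1/3 · (0,5)R 2/2
Row 1: (1,0)R 1/1 · (1,1)R 2/2 · (1,3)B 2/2 · (1,4)B 2/4 · (1,5)R 1/3
Row 2: (2,1)R 2/2 · (2,2)R 2/2 · (2,4)B 3/3 · (2,5)B 2/3
Row 3: (3,0)B 1/1 · (3,2)R 1/2 · (3,4)B 2/2 · (3,5)B 3/3
Row 4: (4,0)B 2/2 · (4,1)B 2/2 · (4,2)B 1/2 · (4,5)B 1/1
The smallest same-type fraction is 1/3 at (0,4), which reduces to 1/3. Any threshold above that leaves this particle unsatisfied.

1/3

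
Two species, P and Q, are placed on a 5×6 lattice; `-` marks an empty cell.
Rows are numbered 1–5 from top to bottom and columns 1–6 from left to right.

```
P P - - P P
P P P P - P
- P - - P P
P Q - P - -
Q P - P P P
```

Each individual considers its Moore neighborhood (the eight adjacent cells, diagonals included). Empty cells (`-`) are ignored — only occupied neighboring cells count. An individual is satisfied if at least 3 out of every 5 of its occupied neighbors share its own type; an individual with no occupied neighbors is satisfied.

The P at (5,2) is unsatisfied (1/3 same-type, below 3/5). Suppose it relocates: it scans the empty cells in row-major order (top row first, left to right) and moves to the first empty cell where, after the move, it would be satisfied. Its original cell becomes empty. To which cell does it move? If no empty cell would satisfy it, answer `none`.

(1,3)

Vacating (5,2). Empty cells in order:
  (1,3): 4/4 same-type → satisfied — stop here.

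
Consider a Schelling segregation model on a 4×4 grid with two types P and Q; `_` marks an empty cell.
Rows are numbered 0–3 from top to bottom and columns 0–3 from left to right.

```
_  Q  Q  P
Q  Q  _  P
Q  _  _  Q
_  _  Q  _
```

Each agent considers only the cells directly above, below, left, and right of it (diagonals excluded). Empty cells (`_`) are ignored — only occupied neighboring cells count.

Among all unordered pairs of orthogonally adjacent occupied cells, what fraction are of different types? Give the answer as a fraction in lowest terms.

2/7

Scan each occupied cell's neighbors to the right and below so each pair is counted once.
Row 0: Q(0,1)–Q(0,2)= Q(0,1)–Q(1,1)= Q(0,2)–P(0,3)≠ P(0,3)–P(1,3)=  → 1/4 unlike.
Row 1: Q(1,0)–Q(1,1)= Q(1,0)–Q(2,0)= P(1,3)–Q(2,3)≠  → 1/3 unlike.
Total adjacent occupied pairs: 7; unlike-type pairs: 2.
2/7 is already in lowest terms.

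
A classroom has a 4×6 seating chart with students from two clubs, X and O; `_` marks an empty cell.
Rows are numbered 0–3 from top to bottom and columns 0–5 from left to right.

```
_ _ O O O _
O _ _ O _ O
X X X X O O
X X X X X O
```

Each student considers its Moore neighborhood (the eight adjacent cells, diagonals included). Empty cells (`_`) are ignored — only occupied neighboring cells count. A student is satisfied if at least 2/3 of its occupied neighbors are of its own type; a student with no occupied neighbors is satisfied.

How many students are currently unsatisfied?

(0,2)O 2/2 satisfied
(0,3)O 3/3 satisfied
(0,4)O 3/3 satisfied
(1,0)O 0/2 not
(1,3)O 4/6 satisfied
(1,5)O 3/3 satisfied
(2,0)X 3/4 satisfied
(2,1)X 5/6 satisfied
(2,2)X 5/6 satisfied
(2,3)X 4/6 satisfied
(2,4)O 4/7 not
(2,5)O 3/4 satisfied
(3,0)X 3/3 satisfied
(3,1)X 5/5 satisfied
(3,2)X 5/5 satisfied
(3,3)X 4/5 satisfied
(3,4)X 2/5 not
(3,5)O 2/3 satisfied
Unsatisfied: (1,0), (2,4), (3,4) — 3 in total.

3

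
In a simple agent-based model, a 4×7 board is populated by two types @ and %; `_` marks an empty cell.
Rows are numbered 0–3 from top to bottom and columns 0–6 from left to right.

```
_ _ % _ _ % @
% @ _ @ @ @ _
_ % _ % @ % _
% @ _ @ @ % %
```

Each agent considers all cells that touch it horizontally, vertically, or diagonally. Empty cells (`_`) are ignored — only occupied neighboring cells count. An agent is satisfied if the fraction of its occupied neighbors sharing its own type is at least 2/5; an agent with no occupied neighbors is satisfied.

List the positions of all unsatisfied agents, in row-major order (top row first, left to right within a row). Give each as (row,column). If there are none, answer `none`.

(0,2)% 0/2 ✗
(0,5)% 0/3 ✗
(0,6)@ 1/2 ✓
(1,0)% 1/2 ✓
(1,1)@ 0/3 ✗
(1,3)@ 2/4 ✓
(1,4)@ 3/6 ✓
(1,5)@ 3/5 ✓
(2,1)% 2/4 ✓
(2,3)% 0/5 ✗
(2,4)@ 5/8 ✓
(2,5)% 2/6 ✗
(3,0)% 1/2 ✓
(3,1)@ 0/2 ✗
(3,3)@ 2/3 ✓
(3,4)@ 2/5 ✓
(3,5)% 2/4 ✓
(3,6)% 2/2 ✓

(0,2), (0,5), (1,1), (2,3), (2,5), (3,1)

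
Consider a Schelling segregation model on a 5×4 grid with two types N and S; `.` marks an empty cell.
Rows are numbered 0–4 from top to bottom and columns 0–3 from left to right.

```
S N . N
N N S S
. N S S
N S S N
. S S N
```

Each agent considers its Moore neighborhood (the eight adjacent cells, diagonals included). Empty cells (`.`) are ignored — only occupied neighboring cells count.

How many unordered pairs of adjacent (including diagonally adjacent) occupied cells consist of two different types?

Scan each occupied cell's neighbors to the right and below (and the two forward diagonals) so each pair is counted once.
Row 0: S(0,0)–N(0,1)≠ S(0,0)–N(1,0)≠ S(0,0)–N(1,1)≠ N(0,1)–N(1,1)= N(0,1)–S(1,2)≠ N(0,1)–N(1,0)= N(0,3)–S(1,3)≠ N(0,3)–S(1,2)≠  → 6/8 unlike.
Row 1: N(1,0)–N(1,1)= N(1,0)–N(2,1)= N(1,1)–S(1,2)≠ N(1,1)–N(2,1)= N(1,1)–S(2,2)≠ S(1,2)–S(1,3)= S(1,2)–S(2,2)= S(1,2)–S(2,3)= S(1,2)–N(2,1)≠ S(1,3)–S(2,3)= S(1,3)–S(2,2)=  → 3/11 unlike.
Row 2: N(2,1)–S(2,2)≠ N(2,1)–S(3,1)≠ N(2,1)–S(3,2)≠ N(2,1)–N(3,0)= S(2,2)–S(2,3)= S(2,2)–S(3,2)= S(2,2)–N(3,3)≠ S(2,2)–S(3,1)= S(2,3)–N(3,3)≠ S(2,3)–S(3,2)=  → 5/10 unlike.
Row 3: N(3,0)–S(3,1)≠ N(3,0)–S(4,1)≠ S(3,1)–S(3,2)= S(3,1)–S(4,1)= S(3,1)–S(4,2)= S(3,2)–N(3,3)≠ S(3,2)–S(4,2)= S(3,2)–N(4,3)≠ S(3,2)–S(4,1)= N(3,3)–N(4,3)= N(3,3)–S(4,2)≠  → 5/11 unlike.
Row 4: S(4,1)–S(4,2)= S(4,2)–N(4,3)≠  → 1/2 unlike.
Total adjacent occupied pairs: 42; unlike-type pairs: 20.

20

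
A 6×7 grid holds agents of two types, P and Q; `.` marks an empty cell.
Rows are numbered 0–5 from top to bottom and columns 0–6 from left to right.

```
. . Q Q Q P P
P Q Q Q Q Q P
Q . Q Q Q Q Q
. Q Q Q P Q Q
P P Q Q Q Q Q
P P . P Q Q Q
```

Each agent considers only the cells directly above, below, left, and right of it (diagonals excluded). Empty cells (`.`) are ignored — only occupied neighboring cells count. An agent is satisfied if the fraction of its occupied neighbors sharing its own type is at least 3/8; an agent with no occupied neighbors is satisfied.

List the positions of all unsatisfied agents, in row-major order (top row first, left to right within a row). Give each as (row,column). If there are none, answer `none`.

(0,2)Q 2/2 ok
(0,3)Q 3/3 ok
(0,4)Q 2/3 ok
(0,5)P 1/3 unhappy
(0,6)P 2/2 ok
(1,0)P 0/2 unhappy
(1,1)Q 1/2 ok
(1,2)Q 4/4 ok
(1,3)Q 4/4 ok
(1,4)Q 4/4 ok
(1,5)Q 2/4 ok
(1,6)P 1/3 unhappy
(2,0)Q 0/1 unhappy
(2,2)Q 3/3 ok
(2,3)Q 4/4 ok
(2,4)Q 3/4 ok
(2,5)Q 4/4 ok
(2,6)Q 2/3 ok
(3,1)Q 1/2 ok
(3,2)Q 4/4 ok
(3,3)Q 3/4 ok
(3,4)P 0/4 unhappy
(3,5)Q 3/4 ok
(3,6)Q 3/3 ok
(4,0)P 2/2 ok
(4,1)P 2/4 ok
(4,2)Q 2/3 ok
(4,3)Q 3/4 ok
(4,4)Q 3/4 ok
(4,5)Q 4/4 ok
(4,6)Q 3/3 ok
(5,0)P 2/2 ok
(5,1)P 2/2 ok
(5,3)P 0/2 unhappy
(5,4)Q 2/3 ok
(5,5)Q 3/3 ok
(5,6)Q 2/2 ok

(0,5), (1,0), (1,6), (2,0), (3,4), (5,3)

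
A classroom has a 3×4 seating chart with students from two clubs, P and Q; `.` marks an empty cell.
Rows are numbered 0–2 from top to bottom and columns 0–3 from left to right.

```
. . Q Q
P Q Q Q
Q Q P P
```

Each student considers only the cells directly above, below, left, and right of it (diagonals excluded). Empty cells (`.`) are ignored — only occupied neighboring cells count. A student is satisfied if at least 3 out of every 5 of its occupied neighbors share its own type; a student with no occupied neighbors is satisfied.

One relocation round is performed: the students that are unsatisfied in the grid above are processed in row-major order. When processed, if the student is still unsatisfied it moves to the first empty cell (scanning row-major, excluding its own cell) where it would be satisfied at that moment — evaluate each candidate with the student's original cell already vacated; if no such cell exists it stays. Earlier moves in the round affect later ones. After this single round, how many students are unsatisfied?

Initially unsatisfied (in order): (1,0), (2,0), (2,2), (2,3).
  (1,0) → (0,0).
  (2,0): now satisfied by earlier moves; stays.
  (2,2): no empty cell satisfies it; stays.
  (2,3): no empty cell satisfies it; stays.
Resulting grid:
P . Q Q
. Q Q Q
Q Q P P
Unsatisfied now: (2,2), (2,3).

2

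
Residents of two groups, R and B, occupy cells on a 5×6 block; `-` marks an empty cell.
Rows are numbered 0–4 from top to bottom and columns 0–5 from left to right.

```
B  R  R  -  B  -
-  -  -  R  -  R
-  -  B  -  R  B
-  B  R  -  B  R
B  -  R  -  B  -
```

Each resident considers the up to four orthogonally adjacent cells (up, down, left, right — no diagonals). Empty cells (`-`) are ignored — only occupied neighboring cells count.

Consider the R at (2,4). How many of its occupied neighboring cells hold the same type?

Occupied neighbors of (2,4): (3,4)=B, (2,5)=B.
Same type (R): 0 of 2.

0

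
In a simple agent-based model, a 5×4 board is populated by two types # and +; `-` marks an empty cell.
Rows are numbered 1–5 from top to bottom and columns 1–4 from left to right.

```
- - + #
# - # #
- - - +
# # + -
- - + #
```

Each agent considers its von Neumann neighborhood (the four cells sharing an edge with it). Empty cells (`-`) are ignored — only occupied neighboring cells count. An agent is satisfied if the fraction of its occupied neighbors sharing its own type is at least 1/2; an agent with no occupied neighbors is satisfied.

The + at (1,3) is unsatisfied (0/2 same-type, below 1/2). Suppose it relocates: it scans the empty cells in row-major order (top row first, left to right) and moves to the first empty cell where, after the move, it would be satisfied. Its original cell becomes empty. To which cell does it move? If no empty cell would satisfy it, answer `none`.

(1,2)

Vacating (1,3). Empty cells in order:
  (1,1): 0/1 same-type → still unsatisfied.
  (1,2): 0/0 same-type → satisfied — stop here.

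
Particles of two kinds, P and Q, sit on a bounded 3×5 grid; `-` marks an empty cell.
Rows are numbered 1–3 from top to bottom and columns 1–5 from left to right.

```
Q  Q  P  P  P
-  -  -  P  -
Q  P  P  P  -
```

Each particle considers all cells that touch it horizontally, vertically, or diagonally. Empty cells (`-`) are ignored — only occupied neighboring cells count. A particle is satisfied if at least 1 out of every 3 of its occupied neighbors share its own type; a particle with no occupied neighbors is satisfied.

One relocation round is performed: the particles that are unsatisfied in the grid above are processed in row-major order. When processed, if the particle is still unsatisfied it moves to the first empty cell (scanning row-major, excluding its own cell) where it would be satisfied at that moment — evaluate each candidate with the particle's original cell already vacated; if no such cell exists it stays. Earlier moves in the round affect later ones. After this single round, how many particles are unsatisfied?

Initially unsatisfied (in order): (3,1).
  (3,1) → (2,1).
Resulting grid:
Q Q P P P
Q - - P -
- P P P -
All satisfied now.

0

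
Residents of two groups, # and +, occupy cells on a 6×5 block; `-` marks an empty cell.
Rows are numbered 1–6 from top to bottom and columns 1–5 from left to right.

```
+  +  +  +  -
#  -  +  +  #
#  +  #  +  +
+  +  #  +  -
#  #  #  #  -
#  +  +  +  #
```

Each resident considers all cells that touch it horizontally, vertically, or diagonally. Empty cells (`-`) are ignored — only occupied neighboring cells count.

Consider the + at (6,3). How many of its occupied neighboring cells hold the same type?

2

Occupied neighbors of (6,3): (5,2)=#, (5,3)=#, (5,4)=#, (6,2)=+, (6,4)=+.
Same type (+): 2 of 5.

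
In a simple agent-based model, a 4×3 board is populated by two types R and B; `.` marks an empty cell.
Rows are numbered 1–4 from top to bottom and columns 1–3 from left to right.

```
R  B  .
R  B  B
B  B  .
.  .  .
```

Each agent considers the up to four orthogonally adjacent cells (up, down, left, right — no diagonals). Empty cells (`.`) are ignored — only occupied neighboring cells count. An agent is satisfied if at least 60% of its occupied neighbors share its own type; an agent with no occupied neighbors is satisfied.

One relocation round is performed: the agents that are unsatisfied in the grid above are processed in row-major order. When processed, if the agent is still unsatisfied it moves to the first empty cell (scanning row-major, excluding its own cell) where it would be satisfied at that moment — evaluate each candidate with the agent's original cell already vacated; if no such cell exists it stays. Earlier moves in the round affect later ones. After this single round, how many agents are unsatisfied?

Initially unsatisfied (in order): (1,1), (1,2), (2,1), (3,1).
  (1,1) → (4,3).
  (1,2): now satisfied by earlier moves; stays.
  (2,1): no empty cell satisfies it; stays.
  (3,1) → (1,3).
Resulting grid:
. B B
R B B
. B .
. . R
Unsatisfied now: (2,1).

1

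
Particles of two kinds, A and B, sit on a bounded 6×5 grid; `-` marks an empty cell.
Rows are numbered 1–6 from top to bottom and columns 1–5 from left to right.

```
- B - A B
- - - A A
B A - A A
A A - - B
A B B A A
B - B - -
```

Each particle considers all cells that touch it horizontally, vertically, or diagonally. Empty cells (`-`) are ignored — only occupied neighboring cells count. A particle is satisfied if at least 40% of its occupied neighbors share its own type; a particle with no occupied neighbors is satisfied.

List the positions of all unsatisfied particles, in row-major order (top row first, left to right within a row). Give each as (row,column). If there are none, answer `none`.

(1,5), (3,1), (4,5), (5,4)

(1,2)B 0/0 ✓
(1,4)A 2/3 ✓
(1,5)B 0/3 ✗
(2,4)A 4/5 ✓
(2,5)A 4/5 ✓
(3,1)B 0/3 ✗
(3,2)A 2/3 ✓
(3,4)A 3/4 ✓
(3,5)A 3/4 ✓
(4,1)A 3/5 ✓
(4,2)A 3/6 ✓
(4,5)B 0/4 ✗
(5,1)A 2/4 ✓
(5,2)B 3/6 ✓
(5,3)B 2/4 ✓
(5,4)A 1/4 ✗
(5,5)A 1/2 ✓
(6,1)B 1/2 ✓
(6,3)B 2/3 ✓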